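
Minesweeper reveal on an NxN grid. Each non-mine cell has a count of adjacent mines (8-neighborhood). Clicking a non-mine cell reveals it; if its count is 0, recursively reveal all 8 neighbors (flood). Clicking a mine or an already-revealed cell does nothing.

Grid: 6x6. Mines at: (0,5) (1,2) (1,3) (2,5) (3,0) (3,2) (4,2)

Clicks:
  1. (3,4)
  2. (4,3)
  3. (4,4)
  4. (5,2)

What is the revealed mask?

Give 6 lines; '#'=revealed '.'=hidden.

Click 1 (3,4) count=1: revealed 1 new [(3,4)] -> total=1
Click 2 (4,3) count=2: revealed 1 new [(4,3)] -> total=2
Click 3 (4,4) count=0: revealed 7 new [(3,3) (3,5) (4,4) (4,5) (5,3) (5,4) (5,5)] -> total=9
Click 4 (5,2) count=1: revealed 1 new [(5,2)] -> total=10

Answer: ......
......
......
...###
...###
..####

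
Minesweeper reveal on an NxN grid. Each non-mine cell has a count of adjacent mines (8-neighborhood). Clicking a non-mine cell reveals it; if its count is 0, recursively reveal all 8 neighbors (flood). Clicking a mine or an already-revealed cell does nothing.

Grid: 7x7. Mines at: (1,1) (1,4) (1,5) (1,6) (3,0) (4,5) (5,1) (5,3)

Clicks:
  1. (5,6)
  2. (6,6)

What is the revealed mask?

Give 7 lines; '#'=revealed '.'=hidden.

Answer: .......
.......
.......
.......
.......
....###
....###

Derivation:
Click 1 (5,6) count=1: revealed 1 new [(5,6)] -> total=1
Click 2 (6,6) count=0: revealed 5 new [(5,4) (5,5) (6,4) (6,5) (6,6)] -> total=6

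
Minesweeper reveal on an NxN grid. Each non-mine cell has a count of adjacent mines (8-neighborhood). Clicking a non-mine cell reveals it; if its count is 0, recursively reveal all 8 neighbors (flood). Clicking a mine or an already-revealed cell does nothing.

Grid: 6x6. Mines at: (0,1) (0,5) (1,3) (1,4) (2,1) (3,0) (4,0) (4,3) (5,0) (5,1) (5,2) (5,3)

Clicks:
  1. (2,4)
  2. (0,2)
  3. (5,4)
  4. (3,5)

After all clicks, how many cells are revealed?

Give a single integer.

Answer: 9

Derivation:
Click 1 (2,4) count=2: revealed 1 new [(2,4)] -> total=1
Click 2 (0,2) count=2: revealed 1 new [(0,2)] -> total=2
Click 3 (5,4) count=2: revealed 1 new [(5,4)] -> total=3
Click 4 (3,5) count=0: revealed 6 new [(2,5) (3,4) (3,5) (4,4) (4,5) (5,5)] -> total=9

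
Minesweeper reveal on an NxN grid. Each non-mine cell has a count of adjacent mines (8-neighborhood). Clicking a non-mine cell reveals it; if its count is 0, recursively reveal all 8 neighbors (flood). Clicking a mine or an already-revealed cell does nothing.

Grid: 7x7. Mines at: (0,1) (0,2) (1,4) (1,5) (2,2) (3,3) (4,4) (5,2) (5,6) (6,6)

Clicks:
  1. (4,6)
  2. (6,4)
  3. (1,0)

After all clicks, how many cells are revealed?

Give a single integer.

Answer: 8

Derivation:
Click 1 (4,6) count=1: revealed 1 new [(4,6)] -> total=1
Click 2 (6,4) count=0: revealed 6 new [(5,3) (5,4) (5,5) (6,3) (6,4) (6,5)] -> total=7
Click 3 (1,0) count=1: revealed 1 new [(1,0)] -> total=8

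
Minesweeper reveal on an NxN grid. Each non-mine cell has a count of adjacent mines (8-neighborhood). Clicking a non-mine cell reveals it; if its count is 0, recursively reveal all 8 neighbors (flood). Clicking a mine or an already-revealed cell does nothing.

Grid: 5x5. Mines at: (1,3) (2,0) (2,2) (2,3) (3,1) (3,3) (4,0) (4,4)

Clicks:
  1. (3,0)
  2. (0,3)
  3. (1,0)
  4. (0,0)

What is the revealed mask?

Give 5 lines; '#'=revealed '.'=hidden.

Click 1 (3,0) count=3: revealed 1 new [(3,0)] -> total=1
Click 2 (0,3) count=1: revealed 1 new [(0,3)] -> total=2
Click 3 (1,0) count=1: revealed 1 new [(1,0)] -> total=3
Click 4 (0,0) count=0: revealed 5 new [(0,0) (0,1) (0,2) (1,1) (1,2)] -> total=8

Answer: ####.
###..
.....
#....
.....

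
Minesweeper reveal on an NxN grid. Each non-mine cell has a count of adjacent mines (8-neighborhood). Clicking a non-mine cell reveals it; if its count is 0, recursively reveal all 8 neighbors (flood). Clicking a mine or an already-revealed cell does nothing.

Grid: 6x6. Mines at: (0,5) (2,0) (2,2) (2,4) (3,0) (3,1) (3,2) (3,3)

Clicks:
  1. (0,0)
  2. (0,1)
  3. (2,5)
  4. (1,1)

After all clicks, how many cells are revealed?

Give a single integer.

Answer: 11

Derivation:
Click 1 (0,0) count=0: revealed 10 new [(0,0) (0,1) (0,2) (0,3) (0,4) (1,0) (1,1) (1,2) (1,3) (1,4)] -> total=10
Click 2 (0,1) count=0: revealed 0 new [(none)] -> total=10
Click 3 (2,5) count=1: revealed 1 new [(2,5)] -> total=11
Click 4 (1,1) count=2: revealed 0 new [(none)] -> total=11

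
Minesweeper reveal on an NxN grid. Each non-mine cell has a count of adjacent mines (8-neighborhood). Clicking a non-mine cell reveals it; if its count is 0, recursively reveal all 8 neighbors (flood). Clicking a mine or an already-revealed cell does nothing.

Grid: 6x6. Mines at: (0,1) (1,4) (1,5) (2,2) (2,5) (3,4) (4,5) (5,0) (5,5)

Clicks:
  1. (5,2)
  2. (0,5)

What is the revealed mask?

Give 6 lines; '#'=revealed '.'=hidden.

Answer: .....#
......
......
.###..
.####.
.####.

Derivation:
Click 1 (5,2) count=0: revealed 11 new [(3,1) (3,2) (3,3) (4,1) (4,2) (4,3) (4,4) (5,1) (5,2) (5,3) (5,4)] -> total=11
Click 2 (0,5) count=2: revealed 1 new [(0,5)] -> total=12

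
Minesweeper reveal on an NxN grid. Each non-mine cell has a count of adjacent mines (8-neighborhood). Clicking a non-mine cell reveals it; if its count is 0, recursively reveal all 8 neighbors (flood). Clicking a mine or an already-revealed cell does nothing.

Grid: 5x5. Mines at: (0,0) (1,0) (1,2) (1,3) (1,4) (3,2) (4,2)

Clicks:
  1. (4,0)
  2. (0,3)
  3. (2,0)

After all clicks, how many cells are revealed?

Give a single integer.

Answer: 7

Derivation:
Click 1 (4,0) count=0: revealed 6 new [(2,0) (2,1) (3,0) (3,1) (4,0) (4,1)] -> total=6
Click 2 (0,3) count=3: revealed 1 new [(0,3)] -> total=7
Click 3 (2,0) count=1: revealed 0 new [(none)] -> total=7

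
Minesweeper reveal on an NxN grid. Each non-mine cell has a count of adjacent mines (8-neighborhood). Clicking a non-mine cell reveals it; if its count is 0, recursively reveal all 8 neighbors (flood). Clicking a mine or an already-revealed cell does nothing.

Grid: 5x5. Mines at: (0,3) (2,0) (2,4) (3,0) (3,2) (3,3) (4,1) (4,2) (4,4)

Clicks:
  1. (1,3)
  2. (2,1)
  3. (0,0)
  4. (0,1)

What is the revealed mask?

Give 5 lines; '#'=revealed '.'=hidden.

Answer: ###..
####.
.#...
.....
.....

Derivation:
Click 1 (1,3) count=2: revealed 1 new [(1,3)] -> total=1
Click 2 (2,1) count=3: revealed 1 new [(2,1)] -> total=2
Click 3 (0,0) count=0: revealed 6 new [(0,0) (0,1) (0,2) (1,0) (1,1) (1,2)] -> total=8
Click 4 (0,1) count=0: revealed 0 new [(none)] -> total=8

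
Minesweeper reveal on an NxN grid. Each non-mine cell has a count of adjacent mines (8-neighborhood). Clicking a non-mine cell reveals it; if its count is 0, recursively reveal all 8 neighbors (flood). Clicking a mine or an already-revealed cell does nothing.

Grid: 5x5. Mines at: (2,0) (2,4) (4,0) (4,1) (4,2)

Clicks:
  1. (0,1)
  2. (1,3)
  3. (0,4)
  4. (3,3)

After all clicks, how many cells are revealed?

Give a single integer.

Click 1 (0,1) count=0: revealed 16 new [(0,0) (0,1) (0,2) (0,3) (0,4) (1,0) (1,1) (1,2) (1,3) (1,4) (2,1) (2,2) (2,3) (3,1) (3,2) (3,3)] -> total=16
Click 2 (1,3) count=1: revealed 0 new [(none)] -> total=16
Click 3 (0,4) count=0: revealed 0 new [(none)] -> total=16
Click 4 (3,3) count=2: revealed 0 new [(none)] -> total=16

Answer: 16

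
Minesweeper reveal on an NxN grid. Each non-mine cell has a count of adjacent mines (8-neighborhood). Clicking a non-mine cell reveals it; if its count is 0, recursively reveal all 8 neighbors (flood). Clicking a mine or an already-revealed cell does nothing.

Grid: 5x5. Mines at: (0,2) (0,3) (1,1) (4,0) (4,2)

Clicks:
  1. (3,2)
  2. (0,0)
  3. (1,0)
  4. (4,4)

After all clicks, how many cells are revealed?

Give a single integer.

Click 1 (3,2) count=1: revealed 1 new [(3,2)] -> total=1
Click 2 (0,0) count=1: revealed 1 new [(0,0)] -> total=2
Click 3 (1,0) count=1: revealed 1 new [(1,0)] -> total=3
Click 4 (4,4) count=0: revealed 10 new [(1,2) (1,3) (1,4) (2,2) (2,3) (2,4) (3,3) (3,4) (4,3) (4,4)] -> total=13

Answer: 13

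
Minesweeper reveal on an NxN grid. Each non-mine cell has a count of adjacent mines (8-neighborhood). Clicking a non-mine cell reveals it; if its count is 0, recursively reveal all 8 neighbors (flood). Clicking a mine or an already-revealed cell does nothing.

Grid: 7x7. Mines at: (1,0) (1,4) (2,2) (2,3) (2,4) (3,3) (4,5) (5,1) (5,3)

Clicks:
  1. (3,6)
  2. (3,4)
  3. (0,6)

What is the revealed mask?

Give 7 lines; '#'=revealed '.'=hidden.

Click 1 (3,6) count=1: revealed 1 new [(3,6)] -> total=1
Click 2 (3,4) count=4: revealed 1 new [(3,4)] -> total=2
Click 3 (0,6) count=0: revealed 7 new [(0,5) (0,6) (1,5) (1,6) (2,5) (2,6) (3,5)] -> total=9

Answer: .....##
.....##
.....##
....###
.......
.......
.......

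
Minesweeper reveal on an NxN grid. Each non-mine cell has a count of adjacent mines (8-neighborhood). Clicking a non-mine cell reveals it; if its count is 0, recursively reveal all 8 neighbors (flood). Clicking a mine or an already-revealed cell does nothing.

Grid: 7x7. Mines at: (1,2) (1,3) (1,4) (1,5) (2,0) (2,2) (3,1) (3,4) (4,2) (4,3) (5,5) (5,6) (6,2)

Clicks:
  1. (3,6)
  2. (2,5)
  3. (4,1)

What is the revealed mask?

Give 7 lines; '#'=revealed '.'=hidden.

Answer: .......
.......
.....##
.....##
.#...##
.......
.......

Derivation:
Click 1 (3,6) count=0: revealed 6 new [(2,5) (2,6) (3,5) (3,6) (4,5) (4,6)] -> total=6
Click 2 (2,5) count=3: revealed 0 new [(none)] -> total=6
Click 3 (4,1) count=2: revealed 1 new [(4,1)] -> total=7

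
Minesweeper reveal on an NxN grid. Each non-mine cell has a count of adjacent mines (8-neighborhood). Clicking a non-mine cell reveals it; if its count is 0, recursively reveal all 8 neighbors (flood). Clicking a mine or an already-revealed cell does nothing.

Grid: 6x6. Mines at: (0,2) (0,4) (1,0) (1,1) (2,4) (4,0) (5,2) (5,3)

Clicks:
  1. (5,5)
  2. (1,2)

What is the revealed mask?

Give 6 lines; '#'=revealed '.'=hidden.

Answer: ......
..#...
......
....##
....##
....##

Derivation:
Click 1 (5,5) count=0: revealed 6 new [(3,4) (3,5) (4,4) (4,5) (5,4) (5,5)] -> total=6
Click 2 (1,2) count=2: revealed 1 new [(1,2)] -> total=7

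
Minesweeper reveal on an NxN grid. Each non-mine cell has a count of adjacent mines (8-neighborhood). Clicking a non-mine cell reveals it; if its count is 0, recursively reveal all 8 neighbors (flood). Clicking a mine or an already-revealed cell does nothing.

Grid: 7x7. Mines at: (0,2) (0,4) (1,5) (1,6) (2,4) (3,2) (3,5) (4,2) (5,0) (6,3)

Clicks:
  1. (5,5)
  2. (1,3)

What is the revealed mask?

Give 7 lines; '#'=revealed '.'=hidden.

Click 1 (5,5) count=0: revealed 9 new [(4,4) (4,5) (4,6) (5,4) (5,5) (5,6) (6,4) (6,5) (6,6)] -> total=9
Click 2 (1,3) count=3: revealed 1 new [(1,3)] -> total=10

Answer: .......
...#...
.......
.......
....###
....###
....###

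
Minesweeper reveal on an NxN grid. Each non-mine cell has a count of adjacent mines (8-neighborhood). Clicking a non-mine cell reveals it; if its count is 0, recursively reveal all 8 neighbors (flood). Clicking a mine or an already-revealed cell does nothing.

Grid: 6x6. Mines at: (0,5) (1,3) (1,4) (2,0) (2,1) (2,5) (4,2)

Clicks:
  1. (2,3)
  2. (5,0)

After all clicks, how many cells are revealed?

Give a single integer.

Click 1 (2,3) count=2: revealed 1 new [(2,3)] -> total=1
Click 2 (5,0) count=0: revealed 6 new [(3,0) (3,1) (4,0) (4,1) (5,0) (5,1)] -> total=7

Answer: 7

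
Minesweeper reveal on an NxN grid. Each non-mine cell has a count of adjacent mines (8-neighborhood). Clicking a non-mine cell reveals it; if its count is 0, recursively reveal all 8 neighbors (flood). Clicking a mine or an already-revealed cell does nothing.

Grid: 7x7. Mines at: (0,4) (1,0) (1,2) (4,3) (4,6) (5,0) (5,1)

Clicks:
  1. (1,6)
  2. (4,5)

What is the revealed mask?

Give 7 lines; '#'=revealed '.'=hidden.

Click 1 (1,6) count=0: revealed 14 new [(0,5) (0,6) (1,3) (1,4) (1,5) (1,6) (2,3) (2,4) (2,5) (2,6) (3,3) (3,4) (3,5) (3,6)] -> total=14
Click 2 (4,5) count=1: revealed 1 new [(4,5)] -> total=15

Answer: .....##
...####
...####
...####
.....#.
.......
.......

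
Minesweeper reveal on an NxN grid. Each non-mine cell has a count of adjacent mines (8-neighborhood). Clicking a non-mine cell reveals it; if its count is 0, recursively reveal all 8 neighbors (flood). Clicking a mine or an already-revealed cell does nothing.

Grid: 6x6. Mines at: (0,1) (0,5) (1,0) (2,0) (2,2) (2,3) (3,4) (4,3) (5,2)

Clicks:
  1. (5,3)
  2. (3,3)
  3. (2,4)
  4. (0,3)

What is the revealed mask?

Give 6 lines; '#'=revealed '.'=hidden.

Click 1 (5,3) count=2: revealed 1 new [(5,3)] -> total=1
Click 2 (3,3) count=4: revealed 1 new [(3,3)] -> total=2
Click 3 (2,4) count=2: revealed 1 new [(2,4)] -> total=3
Click 4 (0,3) count=0: revealed 6 new [(0,2) (0,3) (0,4) (1,2) (1,3) (1,4)] -> total=9

Answer: ..###.
..###.
....#.
...#..
......
...#..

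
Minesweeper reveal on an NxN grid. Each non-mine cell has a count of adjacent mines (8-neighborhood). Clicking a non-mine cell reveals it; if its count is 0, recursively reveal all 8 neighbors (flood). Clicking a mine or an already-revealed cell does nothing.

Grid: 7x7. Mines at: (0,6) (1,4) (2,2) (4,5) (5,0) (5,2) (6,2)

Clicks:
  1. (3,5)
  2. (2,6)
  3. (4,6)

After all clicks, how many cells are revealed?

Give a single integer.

Answer: 7

Derivation:
Click 1 (3,5) count=1: revealed 1 new [(3,5)] -> total=1
Click 2 (2,6) count=0: revealed 5 new [(1,5) (1,6) (2,5) (2,6) (3,6)] -> total=6
Click 3 (4,6) count=1: revealed 1 new [(4,6)] -> total=7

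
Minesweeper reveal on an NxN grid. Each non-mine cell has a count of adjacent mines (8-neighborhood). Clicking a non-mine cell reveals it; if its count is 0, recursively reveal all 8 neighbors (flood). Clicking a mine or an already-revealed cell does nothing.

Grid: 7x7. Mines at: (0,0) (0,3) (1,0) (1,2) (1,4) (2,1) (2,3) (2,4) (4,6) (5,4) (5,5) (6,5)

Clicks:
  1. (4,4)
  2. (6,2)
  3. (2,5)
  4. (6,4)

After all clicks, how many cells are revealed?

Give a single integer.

Answer: 19

Derivation:
Click 1 (4,4) count=2: revealed 1 new [(4,4)] -> total=1
Click 2 (6,2) count=0: revealed 16 new [(3,0) (3,1) (3,2) (3,3) (4,0) (4,1) (4,2) (4,3) (5,0) (5,1) (5,2) (5,3) (6,0) (6,1) (6,2) (6,3)] -> total=17
Click 3 (2,5) count=2: revealed 1 new [(2,5)] -> total=18
Click 4 (6,4) count=3: revealed 1 new [(6,4)] -> total=19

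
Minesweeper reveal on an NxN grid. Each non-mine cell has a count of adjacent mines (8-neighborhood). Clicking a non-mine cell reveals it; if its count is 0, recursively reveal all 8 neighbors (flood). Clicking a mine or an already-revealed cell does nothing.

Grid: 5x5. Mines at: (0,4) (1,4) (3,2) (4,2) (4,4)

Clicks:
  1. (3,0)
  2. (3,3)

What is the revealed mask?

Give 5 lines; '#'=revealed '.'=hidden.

Click 1 (3,0) count=0: revealed 16 new [(0,0) (0,1) (0,2) (0,3) (1,0) (1,1) (1,2) (1,3) (2,0) (2,1) (2,2) (2,3) (3,0) (3,1) (4,0) (4,1)] -> total=16
Click 2 (3,3) count=3: revealed 1 new [(3,3)] -> total=17

Answer: ####.
####.
####.
##.#.
##...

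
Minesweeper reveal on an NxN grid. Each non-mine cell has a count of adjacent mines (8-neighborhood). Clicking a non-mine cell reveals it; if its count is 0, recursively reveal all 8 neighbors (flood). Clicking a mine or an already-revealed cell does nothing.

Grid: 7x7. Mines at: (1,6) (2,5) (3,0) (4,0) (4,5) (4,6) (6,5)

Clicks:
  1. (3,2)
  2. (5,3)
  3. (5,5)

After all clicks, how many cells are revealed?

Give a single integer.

Click 1 (3,2) count=0: revealed 35 new [(0,0) (0,1) (0,2) (0,3) (0,4) (0,5) (1,0) (1,1) (1,2) (1,3) (1,4) (1,5) (2,0) (2,1) (2,2) (2,3) (2,4) (3,1) (3,2) (3,3) (3,4) (4,1) (4,2) (4,3) (4,4) (5,0) (5,1) (5,2) (5,3) (5,4) (6,0) (6,1) (6,2) (6,3) (6,4)] -> total=35
Click 2 (5,3) count=0: revealed 0 new [(none)] -> total=35
Click 3 (5,5) count=3: revealed 1 new [(5,5)] -> total=36

Answer: 36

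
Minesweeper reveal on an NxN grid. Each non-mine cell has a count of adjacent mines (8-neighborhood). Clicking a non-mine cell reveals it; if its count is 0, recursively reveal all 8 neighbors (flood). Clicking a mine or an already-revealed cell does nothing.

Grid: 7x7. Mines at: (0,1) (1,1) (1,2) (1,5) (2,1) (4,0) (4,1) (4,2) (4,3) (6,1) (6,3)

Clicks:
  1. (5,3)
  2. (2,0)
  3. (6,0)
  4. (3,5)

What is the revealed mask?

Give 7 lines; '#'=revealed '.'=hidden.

Click 1 (5,3) count=3: revealed 1 new [(5,3)] -> total=1
Click 2 (2,0) count=2: revealed 1 new [(2,0)] -> total=2
Click 3 (6,0) count=1: revealed 1 new [(6,0)] -> total=3
Click 4 (3,5) count=0: revealed 15 new [(2,4) (2,5) (2,6) (3,4) (3,5) (3,6) (4,4) (4,5) (4,6) (5,4) (5,5) (5,6) (6,4) (6,5) (6,6)] -> total=18

Answer: .......
.......
#...###
....###
....###
...####
#...###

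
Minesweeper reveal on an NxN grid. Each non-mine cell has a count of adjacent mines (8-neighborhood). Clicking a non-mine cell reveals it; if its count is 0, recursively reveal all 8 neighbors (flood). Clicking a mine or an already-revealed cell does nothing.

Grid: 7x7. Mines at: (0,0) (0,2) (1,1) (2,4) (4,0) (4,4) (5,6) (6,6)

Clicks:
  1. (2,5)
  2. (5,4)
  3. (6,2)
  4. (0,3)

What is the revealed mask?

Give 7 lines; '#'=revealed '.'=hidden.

Click 1 (2,5) count=1: revealed 1 new [(2,5)] -> total=1
Click 2 (5,4) count=1: revealed 1 new [(5,4)] -> total=2
Click 3 (6,2) count=0: revealed 20 new [(2,1) (2,2) (2,3) (3,1) (3,2) (3,3) (4,1) (4,2) (4,3) (5,0) (5,1) (5,2) (5,3) (5,5) (6,0) (6,1) (6,2) (6,3) (6,4) (6,5)] -> total=22
Click 4 (0,3) count=1: revealed 1 new [(0,3)] -> total=23

Answer: ...#...
.......
.###.#.
.###...
.###...
######.
######.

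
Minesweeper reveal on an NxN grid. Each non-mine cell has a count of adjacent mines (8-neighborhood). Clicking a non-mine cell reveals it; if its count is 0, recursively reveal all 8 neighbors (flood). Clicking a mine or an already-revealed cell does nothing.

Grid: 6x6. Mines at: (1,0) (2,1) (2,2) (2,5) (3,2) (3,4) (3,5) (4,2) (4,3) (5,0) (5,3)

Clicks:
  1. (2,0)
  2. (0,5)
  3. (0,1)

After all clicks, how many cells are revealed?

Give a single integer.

Answer: 11

Derivation:
Click 1 (2,0) count=2: revealed 1 new [(2,0)] -> total=1
Click 2 (0,5) count=0: revealed 10 new [(0,1) (0,2) (0,3) (0,4) (0,5) (1,1) (1,2) (1,3) (1,4) (1,5)] -> total=11
Click 3 (0,1) count=1: revealed 0 new [(none)] -> total=11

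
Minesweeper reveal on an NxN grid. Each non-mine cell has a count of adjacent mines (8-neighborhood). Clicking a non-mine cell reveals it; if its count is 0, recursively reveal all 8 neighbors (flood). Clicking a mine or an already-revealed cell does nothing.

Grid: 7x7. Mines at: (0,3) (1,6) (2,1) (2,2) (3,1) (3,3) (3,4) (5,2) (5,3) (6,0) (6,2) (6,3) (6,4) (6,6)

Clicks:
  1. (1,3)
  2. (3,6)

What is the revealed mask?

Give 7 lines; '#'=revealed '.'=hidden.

Click 1 (1,3) count=2: revealed 1 new [(1,3)] -> total=1
Click 2 (3,6) count=0: revealed 8 new [(2,5) (2,6) (3,5) (3,6) (4,5) (4,6) (5,5) (5,6)] -> total=9

Answer: .......
...#...
.....##
.....##
.....##
.....##
.......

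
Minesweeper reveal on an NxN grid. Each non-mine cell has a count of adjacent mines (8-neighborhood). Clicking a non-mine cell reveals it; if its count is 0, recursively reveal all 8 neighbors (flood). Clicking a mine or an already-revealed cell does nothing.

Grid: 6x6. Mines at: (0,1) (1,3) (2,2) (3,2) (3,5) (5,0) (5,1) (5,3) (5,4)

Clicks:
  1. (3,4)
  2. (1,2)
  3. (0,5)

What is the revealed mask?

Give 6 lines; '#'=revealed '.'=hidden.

Click 1 (3,4) count=1: revealed 1 new [(3,4)] -> total=1
Click 2 (1,2) count=3: revealed 1 new [(1,2)] -> total=2
Click 3 (0,5) count=0: revealed 6 new [(0,4) (0,5) (1,4) (1,5) (2,4) (2,5)] -> total=8

Answer: ....##
..#.##
....##
....#.
......
......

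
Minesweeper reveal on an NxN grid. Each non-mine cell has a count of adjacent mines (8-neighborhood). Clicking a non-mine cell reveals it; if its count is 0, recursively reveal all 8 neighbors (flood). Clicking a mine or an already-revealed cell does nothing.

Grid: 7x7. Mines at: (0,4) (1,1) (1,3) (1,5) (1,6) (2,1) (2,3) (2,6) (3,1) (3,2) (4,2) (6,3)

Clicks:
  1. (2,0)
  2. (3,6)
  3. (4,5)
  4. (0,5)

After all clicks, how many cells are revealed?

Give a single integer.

Answer: 17

Derivation:
Click 1 (2,0) count=3: revealed 1 new [(2,0)] -> total=1
Click 2 (3,6) count=1: revealed 1 new [(3,6)] -> total=2
Click 3 (4,5) count=0: revealed 14 new [(3,3) (3,4) (3,5) (4,3) (4,4) (4,5) (4,6) (5,3) (5,4) (5,5) (5,6) (6,4) (6,5) (6,6)] -> total=16
Click 4 (0,5) count=3: revealed 1 new [(0,5)] -> total=17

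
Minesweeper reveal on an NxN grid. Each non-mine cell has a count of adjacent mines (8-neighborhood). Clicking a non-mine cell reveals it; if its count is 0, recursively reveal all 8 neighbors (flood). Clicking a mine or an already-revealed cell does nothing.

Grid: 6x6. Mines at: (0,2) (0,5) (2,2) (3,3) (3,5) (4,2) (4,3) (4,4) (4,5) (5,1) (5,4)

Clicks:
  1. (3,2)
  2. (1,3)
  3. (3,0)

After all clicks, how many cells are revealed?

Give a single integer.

Answer: 12

Derivation:
Click 1 (3,2) count=4: revealed 1 new [(3,2)] -> total=1
Click 2 (1,3) count=2: revealed 1 new [(1,3)] -> total=2
Click 3 (3,0) count=0: revealed 10 new [(0,0) (0,1) (1,0) (1,1) (2,0) (2,1) (3,0) (3,1) (4,0) (4,1)] -> total=12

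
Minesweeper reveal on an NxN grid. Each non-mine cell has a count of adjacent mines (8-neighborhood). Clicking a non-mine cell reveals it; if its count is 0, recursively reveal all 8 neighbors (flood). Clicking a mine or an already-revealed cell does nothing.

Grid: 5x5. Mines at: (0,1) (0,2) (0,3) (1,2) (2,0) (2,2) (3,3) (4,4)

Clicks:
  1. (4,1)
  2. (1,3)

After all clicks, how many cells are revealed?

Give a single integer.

Click 1 (4,1) count=0: revealed 6 new [(3,0) (3,1) (3,2) (4,0) (4,1) (4,2)] -> total=6
Click 2 (1,3) count=4: revealed 1 new [(1,3)] -> total=7

Answer: 7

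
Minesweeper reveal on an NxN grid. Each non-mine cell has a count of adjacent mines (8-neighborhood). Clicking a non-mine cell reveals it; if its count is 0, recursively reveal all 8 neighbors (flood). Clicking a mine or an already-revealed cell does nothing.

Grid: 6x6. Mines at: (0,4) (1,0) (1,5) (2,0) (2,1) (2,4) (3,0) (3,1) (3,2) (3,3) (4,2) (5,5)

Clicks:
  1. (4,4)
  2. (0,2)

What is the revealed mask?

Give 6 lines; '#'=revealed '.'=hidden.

Click 1 (4,4) count=2: revealed 1 new [(4,4)] -> total=1
Click 2 (0,2) count=0: revealed 6 new [(0,1) (0,2) (0,3) (1,1) (1,2) (1,3)] -> total=7

Answer: .###..
.###..
......
......
....#.
......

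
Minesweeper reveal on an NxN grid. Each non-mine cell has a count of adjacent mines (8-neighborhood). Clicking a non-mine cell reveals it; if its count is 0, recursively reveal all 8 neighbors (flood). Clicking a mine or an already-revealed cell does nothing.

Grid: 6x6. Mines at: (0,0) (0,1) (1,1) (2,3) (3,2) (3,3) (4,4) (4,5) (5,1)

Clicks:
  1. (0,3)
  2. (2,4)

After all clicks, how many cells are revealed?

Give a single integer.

Click 1 (0,3) count=0: revealed 12 new [(0,2) (0,3) (0,4) (0,5) (1,2) (1,3) (1,4) (1,5) (2,4) (2,5) (3,4) (3,5)] -> total=12
Click 2 (2,4) count=2: revealed 0 new [(none)] -> total=12

Answer: 12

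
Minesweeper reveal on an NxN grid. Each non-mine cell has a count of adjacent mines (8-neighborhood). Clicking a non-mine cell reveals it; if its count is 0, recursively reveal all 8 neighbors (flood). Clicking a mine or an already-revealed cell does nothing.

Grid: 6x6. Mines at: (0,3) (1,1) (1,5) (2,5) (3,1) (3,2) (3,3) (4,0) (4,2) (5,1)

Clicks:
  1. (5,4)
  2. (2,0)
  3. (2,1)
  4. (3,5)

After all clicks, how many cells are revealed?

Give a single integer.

Click 1 (5,4) count=0: revealed 8 new [(3,4) (3,5) (4,3) (4,4) (4,5) (5,3) (5,4) (5,5)] -> total=8
Click 2 (2,0) count=2: revealed 1 new [(2,0)] -> total=9
Click 3 (2,1) count=3: revealed 1 new [(2,1)] -> total=10
Click 4 (3,5) count=1: revealed 0 new [(none)] -> total=10

Answer: 10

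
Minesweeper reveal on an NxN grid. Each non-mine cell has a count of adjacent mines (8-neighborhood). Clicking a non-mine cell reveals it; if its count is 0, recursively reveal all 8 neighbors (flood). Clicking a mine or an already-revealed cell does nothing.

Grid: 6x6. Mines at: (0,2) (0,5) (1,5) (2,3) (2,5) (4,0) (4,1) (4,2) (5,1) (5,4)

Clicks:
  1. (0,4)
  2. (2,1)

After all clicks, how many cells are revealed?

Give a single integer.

Click 1 (0,4) count=2: revealed 1 new [(0,4)] -> total=1
Click 2 (2,1) count=0: revealed 11 new [(0,0) (0,1) (1,0) (1,1) (1,2) (2,0) (2,1) (2,2) (3,0) (3,1) (3,2)] -> total=12

Answer: 12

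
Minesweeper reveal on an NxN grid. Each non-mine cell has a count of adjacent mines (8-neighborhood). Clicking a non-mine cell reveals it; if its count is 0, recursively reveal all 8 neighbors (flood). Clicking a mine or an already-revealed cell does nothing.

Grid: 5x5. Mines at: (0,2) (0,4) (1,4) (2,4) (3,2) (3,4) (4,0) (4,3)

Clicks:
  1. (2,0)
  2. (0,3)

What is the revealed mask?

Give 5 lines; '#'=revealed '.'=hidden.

Click 1 (2,0) count=0: revealed 8 new [(0,0) (0,1) (1,0) (1,1) (2,0) (2,1) (3,0) (3,1)] -> total=8
Click 2 (0,3) count=3: revealed 1 new [(0,3)] -> total=9

Answer: ##.#.
##...
##...
##...
.....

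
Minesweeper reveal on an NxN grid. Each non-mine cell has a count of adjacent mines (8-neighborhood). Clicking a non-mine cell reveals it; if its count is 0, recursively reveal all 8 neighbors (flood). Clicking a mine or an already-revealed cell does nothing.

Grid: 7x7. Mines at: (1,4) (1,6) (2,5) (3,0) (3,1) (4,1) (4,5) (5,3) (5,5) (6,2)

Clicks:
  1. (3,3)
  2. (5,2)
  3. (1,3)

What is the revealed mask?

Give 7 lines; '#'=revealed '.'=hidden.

Answer: .......
...#...
..###..
..###..
..###..
..#....
.......

Derivation:
Click 1 (3,3) count=0: revealed 9 new [(2,2) (2,3) (2,4) (3,2) (3,3) (3,4) (4,2) (4,3) (4,4)] -> total=9
Click 2 (5,2) count=3: revealed 1 new [(5,2)] -> total=10
Click 3 (1,3) count=1: revealed 1 new [(1,3)] -> total=11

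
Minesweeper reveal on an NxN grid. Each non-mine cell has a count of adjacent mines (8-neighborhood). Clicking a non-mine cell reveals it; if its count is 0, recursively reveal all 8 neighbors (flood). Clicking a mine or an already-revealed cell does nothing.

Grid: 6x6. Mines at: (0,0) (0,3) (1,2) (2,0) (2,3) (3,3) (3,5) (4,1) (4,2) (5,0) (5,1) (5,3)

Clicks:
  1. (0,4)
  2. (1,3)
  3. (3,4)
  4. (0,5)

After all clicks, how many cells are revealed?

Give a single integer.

Answer: 8

Derivation:
Click 1 (0,4) count=1: revealed 1 new [(0,4)] -> total=1
Click 2 (1,3) count=3: revealed 1 new [(1,3)] -> total=2
Click 3 (3,4) count=3: revealed 1 new [(3,4)] -> total=3
Click 4 (0,5) count=0: revealed 5 new [(0,5) (1,4) (1,5) (2,4) (2,5)] -> total=8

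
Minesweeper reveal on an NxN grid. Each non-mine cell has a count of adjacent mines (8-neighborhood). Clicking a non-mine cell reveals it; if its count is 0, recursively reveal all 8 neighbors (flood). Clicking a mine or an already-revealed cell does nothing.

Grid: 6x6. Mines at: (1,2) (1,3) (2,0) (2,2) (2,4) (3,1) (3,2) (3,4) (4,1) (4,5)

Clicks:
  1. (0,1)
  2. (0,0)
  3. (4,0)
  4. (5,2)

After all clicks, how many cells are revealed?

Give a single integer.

Click 1 (0,1) count=1: revealed 1 new [(0,1)] -> total=1
Click 2 (0,0) count=0: revealed 3 new [(0,0) (1,0) (1,1)] -> total=4
Click 3 (4,0) count=2: revealed 1 new [(4,0)] -> total=5
Click 4 (5,2) count=1: revealed 1 new [(5,2)] -> total=6

Answer: 6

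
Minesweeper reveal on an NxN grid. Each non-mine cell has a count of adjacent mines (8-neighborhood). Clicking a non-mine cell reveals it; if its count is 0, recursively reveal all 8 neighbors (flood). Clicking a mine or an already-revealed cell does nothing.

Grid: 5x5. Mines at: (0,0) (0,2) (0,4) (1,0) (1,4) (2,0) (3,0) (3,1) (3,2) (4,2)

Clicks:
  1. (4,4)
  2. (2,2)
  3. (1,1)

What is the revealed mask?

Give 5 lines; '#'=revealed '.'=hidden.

Answer: .....
.#...
..###
...##
...##

Derivation:
Click 1 (4,4) count=0: revealed 6 new [(2,3) (2,4) (3,3) (3,4) (4,3) (4,4)] -> total=6
Click 2 (2,2) count=2: revealed 1 new [(2,2)] -> total=7
Click 3 (1,1) count=4: revealed 1 new [(1,1)] -> total=8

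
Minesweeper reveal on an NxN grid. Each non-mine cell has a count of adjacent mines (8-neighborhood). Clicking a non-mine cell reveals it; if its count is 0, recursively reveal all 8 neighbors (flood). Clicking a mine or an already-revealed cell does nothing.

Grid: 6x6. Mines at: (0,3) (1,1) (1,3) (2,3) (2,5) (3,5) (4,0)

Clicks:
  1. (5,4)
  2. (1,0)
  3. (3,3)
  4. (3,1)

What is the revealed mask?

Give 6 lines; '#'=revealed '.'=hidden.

Answer: ......
#.....
......
.####.
.#####
.#####

Derivation:
Click 1 (5,4) count=0: revealed 14 new [(3,1) (3,2) (3,3) (3,4) (4,1) (4,2) (4,3) (4,4) (4,5) (5,1) (5,2) (5,3) (5,4) (5,5)] -> total=14
Click 2 (1,0) count=1: revealed 1 new [(1,0)] -> total=15
Click 3 (3,3) count=1: revealed 0 new [(none)] -> total=15
Click 4 (3,1) count=1: revealed 0 new [(none)] -> total=15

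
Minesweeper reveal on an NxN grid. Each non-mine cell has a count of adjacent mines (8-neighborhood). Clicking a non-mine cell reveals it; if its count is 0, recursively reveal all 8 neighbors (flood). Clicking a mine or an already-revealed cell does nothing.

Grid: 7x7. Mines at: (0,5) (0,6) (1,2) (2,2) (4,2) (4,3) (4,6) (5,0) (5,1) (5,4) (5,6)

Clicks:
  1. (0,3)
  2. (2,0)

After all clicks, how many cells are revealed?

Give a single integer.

Answer: 11

Derivation:
Click 1 (0,3) count=1: revealed 1 new [(0,3)] -> total=1
Click 2 (2,0) count=0: revealed 10 new [(0,0) (0,1) (1,0) (1,1) (2,0) (2,1) (3,0) (3,1) (4,0) (4,1)] -> total=11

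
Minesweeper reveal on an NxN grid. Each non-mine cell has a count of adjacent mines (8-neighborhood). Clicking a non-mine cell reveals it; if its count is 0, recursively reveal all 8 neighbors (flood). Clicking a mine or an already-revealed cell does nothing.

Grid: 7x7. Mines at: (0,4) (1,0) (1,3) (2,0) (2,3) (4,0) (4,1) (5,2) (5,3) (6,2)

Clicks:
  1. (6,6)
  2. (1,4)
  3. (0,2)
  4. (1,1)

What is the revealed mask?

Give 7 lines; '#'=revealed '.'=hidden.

Click 1 (6,6) count=0: revealed 20 new [(0,5) (0,6) (1,4) (1,5) (1,6) (2,4) (2,5) (2,6) (3,4) (3,5) (3,6) (4,4) (4,5) (4,6) (5,4) (5,5) (5,6) (6,4) (6,5) (6,6)] -> total=20
Click 2 (1,4) count=3: revealed 0 new [(none)] -> total=20
Click 3 (0,2) count=1: revealed 1 new [(0,2)] -> total=21
Click 4 (1,1) count=2: revealed 1 new [(1,1)] -> total=22

Answer: ..#..##
.#..###
....###
....###
....###
....###
....###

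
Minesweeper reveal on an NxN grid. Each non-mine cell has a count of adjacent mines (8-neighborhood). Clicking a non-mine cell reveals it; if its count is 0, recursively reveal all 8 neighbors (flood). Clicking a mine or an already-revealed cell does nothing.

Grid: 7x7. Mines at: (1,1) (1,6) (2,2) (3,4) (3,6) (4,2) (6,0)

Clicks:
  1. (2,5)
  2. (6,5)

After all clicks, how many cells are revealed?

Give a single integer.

Click 1 (2,5) count=3: revealed 1 new [(2,5)] -> total=1
Click 2 (6,5) count=0: revealed 16 new [(4,3) (4,4) (4,5) (4,6) (5,1) (5,2) (5,3) (5,4) (5,5) (5,6) (6,1) (6,2) (6,3) (6,4) (6,5) (6,6)] -> total=17

Answer: 17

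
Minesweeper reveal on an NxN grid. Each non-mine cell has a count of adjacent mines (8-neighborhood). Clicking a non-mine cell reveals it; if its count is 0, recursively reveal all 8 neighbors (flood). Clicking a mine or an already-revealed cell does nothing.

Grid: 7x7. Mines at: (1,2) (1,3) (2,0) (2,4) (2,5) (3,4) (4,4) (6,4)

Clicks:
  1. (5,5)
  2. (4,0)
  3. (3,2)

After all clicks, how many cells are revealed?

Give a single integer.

Click 1 (5,5) count=2: revealed 1 new [(5,5)] -> total=1
Click 2 (4,0) count=0: revealed 19 new [(2,1) (2,2) (2,3) (3,0) (3,1) (3,2) (3,3) (4,0) (4,1) (4,2) (4,3) (5,0) (5,1) (5,2) (5,3) (6,0) (6,1) (6,2) (6,3)] -> total=20
Click 3 (3,2) count=0: revealed 0 new [(none)] -> total=20

Answer: 20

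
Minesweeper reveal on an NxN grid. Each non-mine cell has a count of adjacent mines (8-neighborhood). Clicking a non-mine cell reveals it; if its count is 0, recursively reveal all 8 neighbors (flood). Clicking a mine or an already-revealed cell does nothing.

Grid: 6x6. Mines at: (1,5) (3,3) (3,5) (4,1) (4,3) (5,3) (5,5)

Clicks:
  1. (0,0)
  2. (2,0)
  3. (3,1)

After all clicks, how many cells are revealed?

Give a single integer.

Answer: 18

Derivation:
Click 1 (0,0) count=0: revealed 18 new [(0,0) (0,1) (0,2) (0,3) (0,4) (1,0) (1,1) (1,2) (1,3) (1,4) (2,0) (2,1) (2,2) (2,3) (2,4) (3,0) (3,1) (3,2)] -> total=18
Click 2 (2,0) count=0: revealed 0 new [(none)] -> total=18
Click 3 (3,1) count=1: revealed 0 new [(none)] -> total=18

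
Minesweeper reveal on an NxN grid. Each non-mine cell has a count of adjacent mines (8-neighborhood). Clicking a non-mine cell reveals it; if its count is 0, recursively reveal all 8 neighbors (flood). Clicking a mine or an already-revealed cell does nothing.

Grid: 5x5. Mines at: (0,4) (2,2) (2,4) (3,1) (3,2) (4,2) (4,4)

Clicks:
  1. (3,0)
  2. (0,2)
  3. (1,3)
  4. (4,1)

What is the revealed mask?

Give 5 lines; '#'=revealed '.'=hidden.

Click 1 (3,0) count=1: revealed 1 new [(3,0)] -> total=1
Click 2 (0,2) count=0: revealed 10 new [(0,0) (0,1) (0,2) (0,3) (1,0) (1,1) (1,2) (1,3) (2,0) (2,1)] -> total=11
Click 3 (1,3) count=3: revealed 0 new [(none)] -> total=11
Click 4 (4,1) count=3: revealed 1 new [(4,1)] -> total=12

Answer: ####.
####.
##...
#....
.#...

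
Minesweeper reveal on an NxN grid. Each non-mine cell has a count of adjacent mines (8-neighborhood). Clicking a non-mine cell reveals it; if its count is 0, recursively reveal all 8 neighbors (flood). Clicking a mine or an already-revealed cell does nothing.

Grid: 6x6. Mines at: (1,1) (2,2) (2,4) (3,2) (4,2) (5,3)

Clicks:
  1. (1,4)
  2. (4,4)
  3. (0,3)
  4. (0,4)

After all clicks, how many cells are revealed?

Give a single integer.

Click 1 (1,4) count=1: revealed 1 new [(1,4)] -> total=1
Click 2 (4,4) count=1: revealed 1 new [(4,4)] -> total=2
Click 3 (0,3) count=0: revealed 7 new [(0,2) (0,3) (0,4) (0,5) (1,2) (1,3) (1,5)] -> total=9
Click 4 (0,4) count=0: revealed 0 new [(none)] -> total=9

Answer: 9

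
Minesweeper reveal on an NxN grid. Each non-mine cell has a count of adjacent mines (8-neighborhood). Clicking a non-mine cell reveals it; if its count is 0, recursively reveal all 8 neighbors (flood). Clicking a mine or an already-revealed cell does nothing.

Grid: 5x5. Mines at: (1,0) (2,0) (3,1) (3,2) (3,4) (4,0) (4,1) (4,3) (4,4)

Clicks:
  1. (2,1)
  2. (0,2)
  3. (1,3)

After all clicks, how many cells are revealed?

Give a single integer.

Click 1 (2,1) count=4: revealed 1 new [(2,1)] -> total=1
Click 2 (0,2) count=0: revealed 11 new [(0,1) (0,2) (0,3) (0,4) (1,1) (1,2) (1,3) (1,4) (2,2) (2,3) (2,4)] -> total=12
Click 3 (1,3) count=0: revealed 0 new [(none)] -> total=12

Answer: 12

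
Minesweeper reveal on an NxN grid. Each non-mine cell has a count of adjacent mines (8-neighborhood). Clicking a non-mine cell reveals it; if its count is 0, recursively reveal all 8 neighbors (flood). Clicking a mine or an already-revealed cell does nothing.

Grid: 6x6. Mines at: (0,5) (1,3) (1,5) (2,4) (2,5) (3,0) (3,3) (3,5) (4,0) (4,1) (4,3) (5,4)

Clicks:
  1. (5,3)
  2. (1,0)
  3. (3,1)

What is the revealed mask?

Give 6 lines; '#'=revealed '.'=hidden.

Click 1 (5,3) count=2: revealed 1 new [(5,3)] -> total=1
Click 2 (1,0) count=0: revealed 9 new [(0,0) (0,1) (0,2) (1,0) (1,1) (1,2) (2,0) (2,1) (2,2)] -> total=10
Click 3 (3,1) count=3: revealed 1 new [(3,1)] -> total=11

Answer: ###...
###...
###...
.#....
......
...#..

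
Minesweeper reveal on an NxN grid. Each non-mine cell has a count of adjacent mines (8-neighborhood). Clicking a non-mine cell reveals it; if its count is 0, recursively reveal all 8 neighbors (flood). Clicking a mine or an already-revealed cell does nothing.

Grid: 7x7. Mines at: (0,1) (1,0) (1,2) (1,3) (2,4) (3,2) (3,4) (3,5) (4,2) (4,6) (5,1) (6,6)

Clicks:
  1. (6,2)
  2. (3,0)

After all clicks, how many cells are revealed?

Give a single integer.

Answer: 7

Derivation:
Click 1 (6,2) count=1: revealed 1 new [(6,2)] -> total=1
Click 2 (3,0) count=0: revealed 6 new [(2,0) (2,1) (3,0) (3,1) (4,0) (4,1)] -> total=7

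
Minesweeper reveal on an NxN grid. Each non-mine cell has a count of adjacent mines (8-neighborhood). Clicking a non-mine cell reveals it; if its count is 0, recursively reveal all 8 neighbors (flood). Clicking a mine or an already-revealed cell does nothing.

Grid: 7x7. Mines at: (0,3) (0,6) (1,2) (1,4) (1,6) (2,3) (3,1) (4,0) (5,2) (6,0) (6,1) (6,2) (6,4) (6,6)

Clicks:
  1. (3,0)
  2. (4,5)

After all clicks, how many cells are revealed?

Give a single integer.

Click 1 (3,0) count=2: revealed 1 new [(3,0)] -> total=1
Click 2 (4,5) count=0: revealed 15 new [(2,4) (2,5) (2,6) (3,3) (3,4) (3,5) (3,6) (4,3) (4,4) (4,5) (4,6) (5,3) (5,4) (5,5) (5,6)] -> total=16

Answer: 16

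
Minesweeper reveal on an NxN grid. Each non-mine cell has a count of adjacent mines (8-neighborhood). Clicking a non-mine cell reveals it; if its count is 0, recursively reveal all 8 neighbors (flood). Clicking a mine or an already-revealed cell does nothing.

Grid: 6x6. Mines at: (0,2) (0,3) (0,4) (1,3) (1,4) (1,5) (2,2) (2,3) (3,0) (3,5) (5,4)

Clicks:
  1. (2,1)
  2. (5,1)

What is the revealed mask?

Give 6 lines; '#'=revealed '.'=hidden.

Click 1 (2,1) count=2: revealed 1 new [(2,1)] -> total=1
Click 2 (5,1) count=0: revealed 11 new [(3,1) (3,2) (3,3) (4,0) (4,1) (4,2) (4,3) (5,0) (5,1) (5,2) (5,3)] -> total=12

Answer: ......
......
.#....
.###..
####..
####..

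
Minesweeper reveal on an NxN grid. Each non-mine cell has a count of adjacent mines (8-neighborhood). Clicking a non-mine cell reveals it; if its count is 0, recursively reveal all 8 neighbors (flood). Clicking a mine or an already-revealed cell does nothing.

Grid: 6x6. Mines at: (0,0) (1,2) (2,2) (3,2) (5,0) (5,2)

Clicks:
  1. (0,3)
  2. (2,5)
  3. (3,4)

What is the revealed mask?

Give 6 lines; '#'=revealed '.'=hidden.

Click 1 (0,3) count=1: revealed 1 new [(0,3)] -> total=1
Click 2 (2,5) count=0: revealed 17 new [(0,4) (0,5) (1,3) (1,4) (1,5) (2,3) (2,4) (2,5) (3,3) (3,4) (3,5) (4,3) (4,4) (4,5) (5,3) (5,4) (5,5)] -> total=18
Click 3 (3,4) count=0: revealed 0 new [(none)] -> total=18

Answer: ...###
...###
...###
...###
...###
...###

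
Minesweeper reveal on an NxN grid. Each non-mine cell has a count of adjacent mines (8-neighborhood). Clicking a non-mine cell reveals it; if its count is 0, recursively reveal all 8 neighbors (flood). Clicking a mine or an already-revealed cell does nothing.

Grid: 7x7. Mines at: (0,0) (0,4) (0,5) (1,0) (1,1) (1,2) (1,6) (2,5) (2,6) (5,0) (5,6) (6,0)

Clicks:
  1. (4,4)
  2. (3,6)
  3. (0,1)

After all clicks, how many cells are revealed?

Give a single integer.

Answer: 29

Derivation:
Click 1 (4,4) count=0: revealed 27 new [(2,0) (2,1) (2,2) (2,3) (2,4) (3,0) (3,1) (3,2) (3,3) (3,4) (3,5) (4,0) (4,1) (4,2) (4,3) (4,4) (4,5) (5,1) (5,2) (5,3) (5,4) (5,5) (6,1) (6,2) (6,3) (6,4) (6,5)] -> total=27
Click 2 (3,6) count=2: revealed 1 new [(3,6)] -> total=28
Click 3 (0,1) count=4: revealed 1 new [(0,1)] -> total=29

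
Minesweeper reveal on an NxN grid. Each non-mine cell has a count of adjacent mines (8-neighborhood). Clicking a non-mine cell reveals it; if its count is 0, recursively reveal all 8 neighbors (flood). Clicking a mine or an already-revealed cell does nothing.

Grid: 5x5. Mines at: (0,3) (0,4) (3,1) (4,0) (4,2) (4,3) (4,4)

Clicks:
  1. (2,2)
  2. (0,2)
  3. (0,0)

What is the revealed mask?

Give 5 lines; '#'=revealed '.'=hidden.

Click 1 (2,2) count=1: revealed 1 new [(2,2)] -> total=1
Click 2 (0,2) count=1: revealed 1 new [(0,2)] -> total=2
Click 3 (0,0) count=0: revealed 7 new [(0,0) (0,1) (1,0) (1,1) (1,2) (2,0) (2,1)] -> total=9

Answer: ###..
###..
###..
.....
.....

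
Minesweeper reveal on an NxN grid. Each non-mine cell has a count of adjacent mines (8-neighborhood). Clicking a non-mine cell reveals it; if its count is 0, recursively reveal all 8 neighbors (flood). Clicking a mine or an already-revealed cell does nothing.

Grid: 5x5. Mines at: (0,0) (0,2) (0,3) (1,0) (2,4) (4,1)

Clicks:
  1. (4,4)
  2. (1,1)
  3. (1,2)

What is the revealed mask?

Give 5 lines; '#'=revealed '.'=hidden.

Click 1 (4,4) count=0: revealed 6 new [(3,2) (3,3) (3,4) (4,2) (4,3) (4,4)] -> total=6
Click 2 (1,1) count=3: revealed 1 new [(1,1)] -> total=7
Click 3 (1,2) count=2: revealed 1 new [(1,2)] -> total=8

Answer: .....
.##..
.....
..###
..###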